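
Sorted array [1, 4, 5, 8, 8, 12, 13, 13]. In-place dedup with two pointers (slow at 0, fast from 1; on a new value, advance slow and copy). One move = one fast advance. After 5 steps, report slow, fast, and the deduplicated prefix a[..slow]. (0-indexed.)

slow=4, fast=6, prefix=[1, 4, 5, 8, 12]

slow=0 fast=1: a[fast]=4≠a[slow]=1 write a[1]=4, slow++,fast++
slow=1 fast=2: a[fast]=5≠a[slow]=4 write a[2]=5, slow++,fast++
slow=2 fast=3: a[fast]=8≠a[slow]=5 write a[3]=8, slow++,fast++
slow=3 fast=4: a[fast]=8=a[slow] dup, fast++
slow=3 fast=5: a[fast]=12≠a[slow]=8 write a[4]=12, slow++,fast++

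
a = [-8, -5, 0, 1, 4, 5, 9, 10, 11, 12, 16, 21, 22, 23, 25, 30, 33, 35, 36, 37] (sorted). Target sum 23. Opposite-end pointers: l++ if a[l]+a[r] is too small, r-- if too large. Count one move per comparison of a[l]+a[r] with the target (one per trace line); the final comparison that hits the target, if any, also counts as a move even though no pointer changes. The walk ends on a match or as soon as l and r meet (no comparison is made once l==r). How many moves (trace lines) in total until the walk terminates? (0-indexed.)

9 moves

[0,19] -8+37=29 >23 → r--
[0,18] -8+36=28 >23 → r--
[0,17] -8+35=27 >23 → r--
[0,16] -8+33=25 >23 → r--
[0,15] -8+30=22 <23 → l++
[1,15] -5+30=25 >23 → r--
[1,14] -5+25=20 <23 → l++
[2,14] 0+25=25 >23 → r--
[2,13] 0+23=23 → found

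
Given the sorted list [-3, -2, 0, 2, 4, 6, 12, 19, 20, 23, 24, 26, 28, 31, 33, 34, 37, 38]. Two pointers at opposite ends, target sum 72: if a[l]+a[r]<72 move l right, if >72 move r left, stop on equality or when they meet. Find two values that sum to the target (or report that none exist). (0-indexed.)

(34, 38)

l=0 r=17: -3+38=35 <72, l++
l=1 r=17: -2+38=36 <72, l++
l=2 r=17: 0+38=38 <72, l++
l=3 r=17: 2+38=40 <72, l++
l=4 r=17: 4+38=42 <72, l++
l=5 r=17: 6+38=44 <72, l++
l=6 r=17: 12+38=50 <72, l++
l=7 r=17: 19+38=57 <72, l++
l=8 r=17: 20+38=58 <72, l++
l=9 r=17: 23+38=61 <72, l++
l=10 r=17: 24+38=62 <72, l++
l=11 r=17: 26+38=64 <72, l++
l=12 r=17: 28+38=66 <72, l++
l=13 r=17: 31+38=69 <72, l++
l=14 r=17: 33+38=71 <72, l++
l=15 r=17: 34+38=72, found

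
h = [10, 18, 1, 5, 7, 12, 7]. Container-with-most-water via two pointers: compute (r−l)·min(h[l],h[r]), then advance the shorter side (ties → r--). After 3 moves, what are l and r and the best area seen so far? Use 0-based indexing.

l=0 r=6: min(10,7)*6=42 best=42 *, r--
l=0 r=5: min(10,12)*5=50 best=50 *, l++
l=1 r=5: min(18,12)*4=48 best=50, r--

l=1, r=4, best area=50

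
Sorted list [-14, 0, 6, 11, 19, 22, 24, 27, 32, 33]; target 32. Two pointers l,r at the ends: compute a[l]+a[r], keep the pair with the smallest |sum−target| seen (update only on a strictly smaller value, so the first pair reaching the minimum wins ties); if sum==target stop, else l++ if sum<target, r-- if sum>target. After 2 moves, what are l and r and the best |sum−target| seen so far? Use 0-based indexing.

l=1, r=8, best |Δ|=1

[0,9] -14+33=19 d=13 * → l++
[1,9] 0+33=33 d=1 * → r--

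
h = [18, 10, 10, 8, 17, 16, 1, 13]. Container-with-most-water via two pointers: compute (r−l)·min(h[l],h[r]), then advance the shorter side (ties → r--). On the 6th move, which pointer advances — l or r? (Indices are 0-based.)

l=0 r=7: min(18,13)*7=91 best=91 *, r--
l=0 r=6: min(18,1)*6=6 best=91, r--
l=0 r=5: min(18,16)*5=80 best=91, r--
l=0 r=4: min(18,17)*4=68 best=91, r--
l=0 r=3: min(18,8)*3=24 best=91, r--
l=0 r=2: min(18,10)*2=20 best=91, r--

r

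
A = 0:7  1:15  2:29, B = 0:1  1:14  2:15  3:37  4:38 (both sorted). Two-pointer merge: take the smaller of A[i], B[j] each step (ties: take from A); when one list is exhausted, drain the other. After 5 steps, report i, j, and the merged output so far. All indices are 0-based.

i=2, j=3, merged so far=[1, 7, 14, 15, 15]

[i=0,j=0] A[i]=7>B[j]=1 take 1 → j++
[i=0,j=1] A[i]=7<=B[j]=14 take 7 → i++
[i=1,j=1] A[i]=15>B[j]=14 take 14 → j++
[i=1,j=2] A[i]=15<=B[j]=15 take 15 → i++
[i=2,j=2] A[i]=29>B[j]=15 take 15 → j++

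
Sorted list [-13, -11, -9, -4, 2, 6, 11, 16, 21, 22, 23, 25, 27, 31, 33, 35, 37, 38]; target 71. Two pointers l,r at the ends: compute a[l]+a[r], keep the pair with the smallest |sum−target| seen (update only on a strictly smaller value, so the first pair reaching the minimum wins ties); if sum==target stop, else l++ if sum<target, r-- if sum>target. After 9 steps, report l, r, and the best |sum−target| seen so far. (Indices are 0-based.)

[0,17] -13+38=25 d=46 * → l++
[1,17] -11+38=27 d=44 * → l++
[2,17] -9+38=29 d=42 * → l++
[3,17] -4+38=34 d=37 * → l++
[4,17] 2+38=40 d=31 * → l++
[5,17] 6+38=44 d=27 * → l++
[6,17] 11+38=49 d=22 * → l++
[7,17] 16+38=54 d=17 * → l++
[8,17] 21+38=59 d=12 * → l++

l=9, r=17, best |Δ|=12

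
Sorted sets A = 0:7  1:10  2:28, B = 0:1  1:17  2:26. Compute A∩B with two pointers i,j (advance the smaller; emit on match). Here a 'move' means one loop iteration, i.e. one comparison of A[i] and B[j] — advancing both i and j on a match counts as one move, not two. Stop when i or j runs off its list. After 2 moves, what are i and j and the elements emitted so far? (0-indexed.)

[i=0,j=0] 7>1 → j++
[i=0,j=1] 7<17 → i++

i=1, j=1, emitted=[]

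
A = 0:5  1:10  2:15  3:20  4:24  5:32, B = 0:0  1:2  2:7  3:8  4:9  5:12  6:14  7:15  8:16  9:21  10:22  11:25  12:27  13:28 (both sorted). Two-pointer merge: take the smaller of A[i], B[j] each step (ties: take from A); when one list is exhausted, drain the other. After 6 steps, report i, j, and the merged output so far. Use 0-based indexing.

i=0 j=0: A[i]=5>B[j]=0 take 0, j++
i=0 j=1: A[i]=5>B[j]=2 take 2, j++
i=0 j=2: A[i]=5<=B[j]=7 take 5, i++
i=1 j=2: A[i]=10>B[j]=7 take 7, j++
i=1 j=3: A[i]=10>B[j]=8 take 8, j++
i=1 j=4: A[i]=10>B[j]=9 take 9, j++

i=1, j=5, merged so far=[0, 2, 5, 7, 8, 9]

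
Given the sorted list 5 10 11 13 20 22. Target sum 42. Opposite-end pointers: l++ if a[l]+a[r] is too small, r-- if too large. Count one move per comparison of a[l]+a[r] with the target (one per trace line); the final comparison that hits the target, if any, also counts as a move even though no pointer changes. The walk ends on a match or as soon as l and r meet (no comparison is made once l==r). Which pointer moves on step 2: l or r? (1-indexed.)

l=1 r=6: 5+22=27 <42, l++
l=2 r=6: 10+22=32 <42, l++

l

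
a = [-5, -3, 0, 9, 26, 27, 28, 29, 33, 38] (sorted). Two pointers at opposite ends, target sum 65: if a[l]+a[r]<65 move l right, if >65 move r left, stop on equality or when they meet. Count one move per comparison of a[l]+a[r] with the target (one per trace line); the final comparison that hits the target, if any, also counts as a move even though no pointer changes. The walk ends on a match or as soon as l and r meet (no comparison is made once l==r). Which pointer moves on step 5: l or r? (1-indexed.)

l

[1,10] -5+38=33 <65 → l++
[2,10] -3+38=35 <65 → l++
[3,10] 0+38=38 <65 → l++
[4,10] 9+38=47 <65 → l++
[5,10] 26+38=64 <65 → l++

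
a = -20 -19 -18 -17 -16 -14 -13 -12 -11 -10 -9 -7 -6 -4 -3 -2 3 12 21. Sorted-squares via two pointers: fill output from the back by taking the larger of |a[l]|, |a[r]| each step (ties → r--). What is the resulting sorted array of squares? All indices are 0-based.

[4, 9, 9, 16, 36, 49, 81, 100, 121, 144, 144, 169, 196, 256, 289, 324, 361, 400, 441]

l=0 r=18: |-20|<=|21| out[18]=441, r--
l=0 r=17: |-20|>|12| out[17]=400, l++
l=1 r=17: |-19|>|12| out[16]=361, l++
l=2 r=17: |-18|>|12| out[15]=324, l++
l=3 r=17: |-17|>|12| out[14]=289, l++
l=4 r=17: |-16|>|12| out[13]=256, l++
l=5 r=17: |-14|>|12| out[12]=196, l++
l=6 r=17: |-13|>|12| out[11]=169, l++
l=7 r=17: |-12|<=|12| out[10]=144, r--
l=7 r=16: |-12|>|3| out[9]=144, l++
l=8 r=16: |-11|>|3| out[8]=121, l++
l=9 r=16: |-10|>|3| out[7]=100, l++
l=10 r=16: |-9|>|3| out[6]=81, l++
l=11 r=16: |-7|>|3| out[5]=49, l++
l=12 r=16: |-6|>|3| out[4]=36, l++
l=13 r=16: |-4|>|3| out[3]=16, l++
l=14 r=16: |-3|<=|3| out[2]=9, r--
l=14 r=15: |-3|>|-2| out[1]=9, l++
l=15 r=15: |-2|<=|-2| out[0]=4, r--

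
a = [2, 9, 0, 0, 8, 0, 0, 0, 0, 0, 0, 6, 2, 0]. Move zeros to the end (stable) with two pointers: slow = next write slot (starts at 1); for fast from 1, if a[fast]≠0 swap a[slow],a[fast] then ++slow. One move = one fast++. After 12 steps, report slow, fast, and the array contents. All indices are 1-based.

slow=5, fast=13, a=[2, 9, 8, 6, 0, 0, 0, 0, 0, 0, 0, 0, 2, 0]

slow=1 fast=1: a[fast]=2≠0 swap→a[1]=2, slow++,fast++
slow=2 fast=2: a[fast]=9≠0 swap→a[2]=9, slow++,fast++
slow=3 fast=3: a[fast]=0, fast++
slow=3 fast=4: a[fast]=0, fast++
slow=3 fast=5: a[fast]=8≠0 swap→a[3]=8, slow++,fast++
slow=4 fast=6: a[fast]=0, fast++
slow=4 fast=7: a[fast]=0, fast++
slow=4 fast=8: a[fast]=0, fast++
slow=4 fast=9: a[fast]=0, fast++
slow=4 fast=10: a[fast]=0, fast++
slow=4 fast=11: a[fast]=0, fast++
slow=4 fast=12: a[fast]=6≠0 swap→a[4]=6, slow++,fast++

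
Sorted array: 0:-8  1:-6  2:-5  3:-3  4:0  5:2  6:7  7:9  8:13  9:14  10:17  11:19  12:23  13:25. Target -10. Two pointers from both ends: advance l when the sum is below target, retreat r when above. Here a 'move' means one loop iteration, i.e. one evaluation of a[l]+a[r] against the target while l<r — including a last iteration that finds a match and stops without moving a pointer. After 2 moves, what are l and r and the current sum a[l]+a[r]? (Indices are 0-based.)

l=0 r=13: -8+25=17 >-10, r--
l=0 r=12: -8+23=15 >-10, r--

l=0, r=11, sum=11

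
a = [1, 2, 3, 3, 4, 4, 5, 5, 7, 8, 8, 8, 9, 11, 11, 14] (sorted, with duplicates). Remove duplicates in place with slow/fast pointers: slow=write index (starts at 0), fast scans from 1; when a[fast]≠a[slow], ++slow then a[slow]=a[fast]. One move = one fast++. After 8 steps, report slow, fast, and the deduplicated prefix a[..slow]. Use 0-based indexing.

slow=0 fast=1: a[fast]=2≠a[slow]=1 write a[1]=2, slow++,fast++
slow=1 fast=2: a[fast]=3≠a[slow]=2 write a[2]=3, slow++,fast++
slow=2 fast=3: a[fast]=3=a[slow] dup, fast++
slow=2 fast=4: a[fast]=4≠a[slow]=3 write a[3]=4, slow++,fast++
slow=3 fast=5: a[fast]=4=a[slow] dup, fast++
slow=3 fast=6: a[fast]=5≠a[slow]=4 write a[4]=5, slow++,fast++
slow=4 fast=7: a[fast]=5=a[slow] dup, fast++
slow=4 fast=8: a[fast]=7≠a[slow]=5 write a[5]=7, slow++,fast++

slow=5, fast=9, prefix=[1, 2, 3, 4, 5, 7]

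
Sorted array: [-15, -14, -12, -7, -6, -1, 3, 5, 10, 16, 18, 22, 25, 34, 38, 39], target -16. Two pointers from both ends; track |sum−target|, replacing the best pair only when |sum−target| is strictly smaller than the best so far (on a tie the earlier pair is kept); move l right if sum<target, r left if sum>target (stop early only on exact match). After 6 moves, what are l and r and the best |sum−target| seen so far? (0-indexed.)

l=0 r=15: -15+39=24 d=40 *, r--
l=0 r=14: -15+38=23 d=39 *, r--
l=0 r=13: -15+34=19 d=35 *, r--
l=0 r=12: -15+25=10 d=26 *, r--
l=0 r=11: -15+22=7 d=23 *, r--
l=0 r=10: -15+18=3 d=19 *, r--

l=0, r=9, best |Δ|=19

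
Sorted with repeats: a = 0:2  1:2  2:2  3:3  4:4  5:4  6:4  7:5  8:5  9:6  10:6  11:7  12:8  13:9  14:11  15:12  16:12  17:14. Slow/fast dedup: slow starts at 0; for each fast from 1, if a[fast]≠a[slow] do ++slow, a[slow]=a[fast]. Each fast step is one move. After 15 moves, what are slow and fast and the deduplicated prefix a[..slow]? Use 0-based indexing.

slow=0 fast=1: a[fast]=2=a[slow] dup, fast++
slow=0 fast=2: a[fast]=2=a[slow] dup, fast++
slow=0 fast=3: a[fast]=3≠a[slow]=2 write a[1]=3, slow++,fast++
slow=1 fast=4: a[fast]=4≠a[slow]=3 write a[2]=4, slow++,fast++
slow=2 fast=5: a[fast]=4=a[slow] dup, fast++
slow=2 fast=6: a[fast]=4=a[slow] dup, fast++
slow=2 fast=7: a[fast]=5≠a[slow]=4 write a[3]=5, slow++,fast++
slow=3 fast=8: a[fast]=5=a[slow] dup, fast++
slow=3 fast=9: a[fast]=6≠a[slow]=5 write a[4]=6, slow++,fast++
slow=4 fast=10: a[fast]=6=a[slow] dup, fast++
slow=4 fast=11: a[fast]=7≠a[slow]=6 write a[5]=7, slow++,fast++
slow=5 fast=12: a[fast]=8≠a[slow]=7 write a[6]=8, slow++,fast++
slow=6 fast=13: a[fast]=9≠a[slow]=8 write a[7]=9, slow++,fast++
slow=7 fast=14: a[fast]=11≠a[slow]=9 write a[8]=11, slow++,fast++
slow=8 fast=15: a[fast]=12≠a[slow]=11 write a[9]=12, slow++,fast++

slow=9, fast=16, prefix=[2, 3, 4, 5, 6, 7, 8, 9, 11, 12]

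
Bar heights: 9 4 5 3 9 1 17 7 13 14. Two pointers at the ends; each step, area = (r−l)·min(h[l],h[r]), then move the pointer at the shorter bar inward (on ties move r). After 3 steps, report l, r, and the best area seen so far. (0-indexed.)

[0,9] min(9,14)*9=81 best=81 * → l++
[1,9] min(4,14)*8=32 best=81 → l++
[2,9] min(5,14)*7=35 best=81 → l++

l=3, r=9, best area=81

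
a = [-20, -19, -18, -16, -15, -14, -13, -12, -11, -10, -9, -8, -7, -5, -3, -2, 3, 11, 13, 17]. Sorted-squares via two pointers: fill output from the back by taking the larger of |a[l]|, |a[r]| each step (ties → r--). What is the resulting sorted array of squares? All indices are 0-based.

[4, 9, 9, 25, 49, 64, 81, 100, 121, 121, 144, 169, 169, 196, 225, 256, 289, 324, 361, 400]

[0,19] |-20|>|17| out[19]=400 → l++
[1,19] |-19|>|17| out[18]=361 → l++
[2,19] |-18|>|17| out[17]=324 → l++
[3,19] |-16|<=|17| out[16]=289 → r--
[3,18] |-16|>|13| out[15]=256 → l++
[4,18] |-15|>|13| out[14]=225 → l++
[5,18] |-14|>|13| out[13]=196 → l++
[6,18] |-13|<=|13| out[12]=169 → r--
[6,17] |-13|>|11| out[11]=169 → l++
[7,17] |-12|>|11| out[10]=144 → l++
[8,17] |-11|<=|11| out[9]=121 → r--
[8,16] |-11|>|3| out[8]=121 → l++
[9,16] |-10|>|3| out[7]=100 → l++
[10,16] |-9|>|3| out[6]=81 → l++
[11,16] |-8|>|3| out[5]=64 → l++
[12,16] |-7|>|3| out[4]=49 → l++
[13,16] |-5|>|3| out[3]=25 → l++
[14,16] |-3|<=|3| out[2]=9 → r--
[14,15] |-3|>|-2| out[1]=9 → l++
[15,15] |-2|<=|-2| out[0]=4 → r--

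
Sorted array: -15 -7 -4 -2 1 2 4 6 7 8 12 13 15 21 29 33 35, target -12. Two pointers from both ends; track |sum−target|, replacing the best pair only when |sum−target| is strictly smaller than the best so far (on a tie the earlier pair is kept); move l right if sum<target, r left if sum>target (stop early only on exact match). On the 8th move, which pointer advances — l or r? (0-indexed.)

l=0 r=16: -15+35=20 d=32 *, r--
l=0 r=15: -15+33=18 d=30 *, r--
l=0 r=14: -15+29=14 d=26 *, r--
l=0 r=13: -15+21=6 d=18 *, r--
l=0 r=12: -15+15=0 d=12 *, r--
l=0 r=11: -15+13=-2 d=10 *, r--
l=0 r=10: -15+12=-3 d=9 *, r--
l=0 r=9: -15+8=-7 d=5 *, r--

r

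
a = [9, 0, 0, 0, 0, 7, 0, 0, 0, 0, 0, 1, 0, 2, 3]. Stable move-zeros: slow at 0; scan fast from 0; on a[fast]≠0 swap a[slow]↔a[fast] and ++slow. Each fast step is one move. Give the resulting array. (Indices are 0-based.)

slow=0 fast=0: a[fast]=9≠0 swap→a[0]=9, slow++,fast++
slow=1 fast=1: a[fast]=0, fast++
slow=1 fast=2: a[fast]=0, fast++
slow=1 fast=3: a[fast]=0, fast++
slow=1 fast=4: a[fast]=0, fast++
slow=1 fast=5: a[fast]=7≠0 swap→a[1]=7, slow++,fast++
slow=2 fast=6: a[fast]=0, fast++
slow=2 fast=7: a[fast]=0, fast++
slow=2 fast=8: a[fast]=0, fast++
slow=2 fast=9: a[fast]=0, fast++
slow=2 fast=10: a[fast]=0, fast++
slow=2 fast=11: a[fast]=1≠0 swap→a[2]=1, slow++,fast++
slow=3 fast=12: a[fast]=0, fast++
slow=3 fast=13: a[fast]=2≠0 swap→a[3]=2, slow++,fast++
slow=4 fast=14: a[fast]=3≠0 swap→a[4]=3, slow++,fast++

[9, 7, 1, 2, 3, 0, 0, 0, 0, 0, 0, 0, 0, 0, 0]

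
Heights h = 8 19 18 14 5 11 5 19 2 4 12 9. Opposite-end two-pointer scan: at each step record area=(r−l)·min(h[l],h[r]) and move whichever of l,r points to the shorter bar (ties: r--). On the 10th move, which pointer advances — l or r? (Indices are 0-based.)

l=0 r=11: min(8,9)*11=88 best=88 *, l++
l=1 r=11: min(19,9)*10=90 best=90 *, r--
l=1 r=10: min(19,12)*9=108 best=108 *, r--
l=1 r=9: min(19,4)*8=32 best=108, r--
l=1 r=8: min(19,2)*7=14 best=108, r--
l=1 r=7: min(19,19)*6=114 best=114 *, r--
l=1 r=6: min(19,5)*5=25 best=114, r--
l=1 r=5: min(19,11)*4=44 best=114, r--
l=1 r=4: min(19,5)*3=15 best=114, r--
l=1 r=3: min(19,14)*2=28 best=114, r--

r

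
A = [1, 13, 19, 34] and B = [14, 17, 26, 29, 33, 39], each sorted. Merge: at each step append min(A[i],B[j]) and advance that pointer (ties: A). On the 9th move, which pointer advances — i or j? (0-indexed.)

i

[i=0,j=0] A[i]=1<=B[j]=14 take 1 → i++
[i=1,j=0] A[i]=13<=B[j]=14 take 13 → i++
[i=2,j=0] A[i]=19>B[j]=14 take 14 → j++
[i=2,j=1] A[i]=19>B[j]=17 take 17 → j++
[i=2,j=2] A[i]=19<=B[j]=26 take 19 → i++
[i=3,j=2] A[i]=34>B[j]=26 take 26 → j++
[i=3,j=3] A[i]=34>B[j]=29 take 29 → j++
[i=3,j=4] A[i]=34>B[j]=33 take 33 → j++
[i=3,j=5] A[i]=34<=B[j]=39 take 34 → i++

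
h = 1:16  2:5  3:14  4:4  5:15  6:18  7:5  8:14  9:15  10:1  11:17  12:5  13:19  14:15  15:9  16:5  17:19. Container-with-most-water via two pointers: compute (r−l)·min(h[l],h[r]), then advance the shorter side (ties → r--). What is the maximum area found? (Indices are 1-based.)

l=1 r=17: min(16,19)*16=256 best=256 *, l++
l=2 r=17: min(5,19)*15=75 best=256, l++
l=3 r=17: min(14,19)*14=196 best=256, l++
l=4 r=17: min(4,19)*13=52 best=256, l++
l=5 r=17: min(15,19)*12=180 best=256, l++
l=6 r=17: min(18,19)*11=198 best=256, l++
l=7 r=17: min(5,19)*10=50 best=256, l++
l=8 r=17: min(14,19)*9=126 best=256, l++
l=9 r=17: min(15,19)*8=120 best=256, l++
l=10 r=17: min(1,19)*7=7 best=256, l++
l=11 r=17: min(17,19)*6=102 best=256, l++
l=12 r=17: min(5,19)*5=25 best=256, l++
l=13 r=17: min(19,19)*4=76 best=256, r--
l=13 r=16: min(19,5)*3=15 best=256, r--
l=13 r=15: min(19,9)*2=18 best=256, r--
l=13 r=14: min(19,15)*1=15 best=256, r--

max area = 256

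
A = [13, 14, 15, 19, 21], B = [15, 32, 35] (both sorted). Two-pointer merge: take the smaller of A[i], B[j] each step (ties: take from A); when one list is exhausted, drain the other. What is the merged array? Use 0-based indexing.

[i=0,j=0] A[i]=13<=B[j]=15 take 13 → i++
[i=1,j=0] A[i]=14<=B[j]=15 take 14 → i++
[i=2,j=0] A[i]=15<=B[j]=15 take 15 → i++
[i=3,j=0] A[i]=19>B[j]=15 take 15 → j++
[i=3,j=1] A[i]=19<=B[j]=32 take 19 → i++
[i=4,j=1] A[i]=21<=B[j]=32 take 21 → i++
[i=5,j=1] A done, take B[j]=32 → j++
[i=5,j=2] A done, take B[j]=35 → j++

[13, 14, 15, 15, 19, 21, 32, 35]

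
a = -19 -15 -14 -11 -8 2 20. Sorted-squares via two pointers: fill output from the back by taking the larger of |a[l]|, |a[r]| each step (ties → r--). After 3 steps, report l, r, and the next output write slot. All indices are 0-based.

l=0 r=6: |-19|<=|20| out[6]=400, r--
l=0 r=5: |-19|>|2| out[5]=361, l++
l=1 r=5: |-15|>|2| out[4]=225, l++

l=2, r=5, next write slot=3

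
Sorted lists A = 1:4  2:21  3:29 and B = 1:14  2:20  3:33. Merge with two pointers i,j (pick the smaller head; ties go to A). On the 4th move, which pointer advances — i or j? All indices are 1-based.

i

i=1 j=1: A[i]=4<=B[j]=14 take 4, i++
i=2 j=1: A[i]=21>B[j]=14 take 14, j++
i=2 j=2: A[i]=21>B[j]=20 take 20, j++
i=2 j=3: A[i]=21<=B[j]=33 take 21, i++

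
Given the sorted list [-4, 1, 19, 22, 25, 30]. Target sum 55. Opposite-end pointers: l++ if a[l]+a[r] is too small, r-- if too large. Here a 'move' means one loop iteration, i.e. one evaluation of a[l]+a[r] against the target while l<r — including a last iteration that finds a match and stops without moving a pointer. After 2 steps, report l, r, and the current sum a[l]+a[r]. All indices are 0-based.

l=2, r=5, sum=49

l=0 r=5: -4+30=26 <55, l++
l=1 r=5: 1+30=31 <55, l++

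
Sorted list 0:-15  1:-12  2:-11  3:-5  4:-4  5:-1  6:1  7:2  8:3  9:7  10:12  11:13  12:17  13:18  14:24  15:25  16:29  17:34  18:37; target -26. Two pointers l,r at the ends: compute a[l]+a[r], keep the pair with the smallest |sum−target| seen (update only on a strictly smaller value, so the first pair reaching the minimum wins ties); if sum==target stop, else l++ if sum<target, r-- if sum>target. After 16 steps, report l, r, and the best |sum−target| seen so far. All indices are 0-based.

[0,18] -15+37=22 d=48 * → r--
[0,17] -15+34=19 d=45 * → r--
[0,16] -15+29=14 d=40 * → r--
[0,15] -15+25=10 d=36 * → r--
[0,14] -15+24=9 d=35 * → r--
[0,13] -15+18=3 d=29 * → r--
[0,12] -15+17=2 d=28 * → r--
[0,11] -15+13=-2 d=24 * → r--
[0,10] -15+12=-3 d=23 * → r--
[0,9] -15+7=-8 d=18 * → r--
[0,8] -15+3=-12 d=14 * → r--
[0,7] -15+2=-13 d=13 * → r--
[0,6] -15+1=-14 d=12 * → r--
[0,5] -15+-1=-16 d=10 * → r--
[0,4] -15+-4=-19 d=7 * → r--
[0,3] -15+-5=-20 d=6 * → r--

l=0, r=2, best |Δ|=6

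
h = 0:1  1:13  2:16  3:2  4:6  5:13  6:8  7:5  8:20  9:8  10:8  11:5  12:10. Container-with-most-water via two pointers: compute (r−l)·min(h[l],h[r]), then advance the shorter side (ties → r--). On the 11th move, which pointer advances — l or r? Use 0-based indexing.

[0,12] min(1,10)*12=12 best=12 * → l++
[1,12] min(13,10)*11=110 best=110 * → r--
[1,11] min(13,5)*10=50 best=110 → r--
[1,10] min(13,8)*9=72 best=110 → r--
[1,9] min(13,8)*8=64 best=110 → r--
[1,8] min(13,20)*7=91 best=110 → l++
[2,8] min(16,20)*6=96 best=110 → l++
[3,8] min(2,20)*5=10 best=110 → l++
[4,8] min(6,20)*4=24 best=110 → l++
[5,8] min(13,20)*3=39 best=110 → l++
[6,8] min(8,20)*2=16 best=110 → l++

l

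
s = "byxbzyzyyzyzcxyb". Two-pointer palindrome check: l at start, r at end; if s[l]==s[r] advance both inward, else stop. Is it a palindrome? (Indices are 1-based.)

not a palindrome (mismatch at 4,13)

l=1 r=16: 'b'=='b', l++,r--
l=2 r=15: 'y'=='y', l++,r--
l=3 r=14: 'x'=='x', l++,r--
l=4 r=13: 'b'!='c', stop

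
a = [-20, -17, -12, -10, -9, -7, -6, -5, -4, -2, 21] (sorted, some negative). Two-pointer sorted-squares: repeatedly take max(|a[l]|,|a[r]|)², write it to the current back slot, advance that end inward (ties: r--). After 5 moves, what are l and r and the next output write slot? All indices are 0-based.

l=4, r=9, next write slot=5

l=0 r=10: |-20|<=|21| out[10]=441, r--
l=0 r=9: |-20|>|-2| out[9]=400, l++
l=1 r=9: |-17|>|-2| out[8]=289, l++
l=2 r=9: |-12|>|-2| out[7]=144, l++
l=3 r=9: |-10|>|-2| out[6]=100, l++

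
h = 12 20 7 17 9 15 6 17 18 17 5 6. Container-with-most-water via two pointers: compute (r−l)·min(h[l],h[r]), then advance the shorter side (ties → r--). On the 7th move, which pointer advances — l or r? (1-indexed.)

r

l=1 r=12: min(12,6)*11=66 best=66 *, r--
l=1 r=11: min(12,5)*10=50 best=66, r--
l=1 r=10: min(12,17)*9=108 best=108 *, l++
l=2 r=10: min(20,17)*8=136 best=136 *, r--
l=2 r=9: min(20,18)*7=126 best=136, r--
l=2 r=8: min(20,17)*6=102 best=136, r--
l=2 r=7: min(20,6)*5=30 best=136, r--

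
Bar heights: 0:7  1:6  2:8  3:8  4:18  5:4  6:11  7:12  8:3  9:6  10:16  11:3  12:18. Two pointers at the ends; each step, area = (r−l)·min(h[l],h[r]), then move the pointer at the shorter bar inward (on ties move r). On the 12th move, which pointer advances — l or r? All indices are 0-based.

r

l=0 r=12: min(7,18)*12=84 best=84 *, l++
l=1 r=12: min(6,18)*11=66 best=84, l++
l=2 r=12: min(8,18)*10=80 best=84, l++
l=3 r=12: min(8,18)*9=72 best=84, l++
l=4 r=12: min(18,18)*8=144 best=144 *, r--
l=4 r=11: min(18,3)*7=21 best=144, r--
l=4 r=10: min(18,16)*6=96 best=144, r--
l=4 r=9: min(18,6)*5=30 best=144, r--
l=4 r=8: min(18,3)*4=12 best=144, r--
l=4 r=7: min(18,12)*3=36 best=144, r--
l=4 r=6: min(18,11)*2=22 best=144, r--
l=4 r=5: min(18,4)*1=4 best=144, r--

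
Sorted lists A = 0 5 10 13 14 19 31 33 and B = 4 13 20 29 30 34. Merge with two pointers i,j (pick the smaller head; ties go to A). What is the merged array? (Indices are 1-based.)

[0, 4, 5, 10, 13, 13, 14, 19, 20, 29, 30, 31, 33, 34]

i=1 j=1: A[i]=0<=B[j]=4 take 0, i++
i=2 j=1: A[i]=5>B[j]=4 take 4, j++
i=2 j=2: A[i]=5<=B[j]=13 take 5, i++
i=3 j=2: A[i]=10<=B[j]=13 take 10, i++
i=4 j=2: A[i]=13<=B[j]=13 take 13, i++
i=5 j=2: A[i]=14>B[j]=13 take 13, j++
i=5 j=3: A[i]=14<=B[j]=20 take 14, i++
i=6 j=3: A[i]=19<=B[j]=20 take 19, i++
i=7 j=3: A[i]=31>B[j]=20 take 20, j++
i=7 j=4: A[i]=31>B[j]=29 take 29, j++
i=7 j=5: A[i]=31>B[j]=30 take 30, j++
i=7 j=6: A[i]=31<=B[j]=34 take 31, i++
i=8 j=6: A[i]=33<=B[j]=34 take 33, i++
i=9 j=6: A done, take B[j]=34, j++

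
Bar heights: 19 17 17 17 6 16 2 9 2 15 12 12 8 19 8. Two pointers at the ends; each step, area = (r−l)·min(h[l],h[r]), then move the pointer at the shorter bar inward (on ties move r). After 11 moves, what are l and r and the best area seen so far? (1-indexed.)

l=1, r=4, best area=247

[1,15] min(19,8)*14=112 best=112 * → r--
[1,14] min(19,19)*13=247 best=247 * → r--
[1,13] min(19,8)*12=96 best=247 → r--
[1,12] min(19,12)*11=132 best=247 → r--
[1,11] min(19,12)*10=120 best=247 → r--
[1,10] min(19,15)*9=135 best=247 → r--
[1,9] min(19,2)*8=16 best=247 → r--
[1,8] min(19,9)*7=63 best=247 → r--
[1,7] min(19,2)*6=12 best=247 → r--
[1,6] min(19,16)*5=80 best=247 → r--
[1,5] min(19,6)*4=24 best=247 → r--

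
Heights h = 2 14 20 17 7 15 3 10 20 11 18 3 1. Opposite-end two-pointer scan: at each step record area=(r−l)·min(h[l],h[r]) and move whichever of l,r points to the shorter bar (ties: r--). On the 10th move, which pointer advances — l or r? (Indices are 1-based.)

r

[1,13] min(2,1)*12=12 best=12 * → r--
[1,12] min(2,3)*11=22 best=22 * → l++
[2,12] min(14,3)*10=30 best=30 * → r--
[2,11] min(14,18)*9=126 best=126 * → l++
[3,11] min(20,18)*8=144 best=144 * → r--
[3,10] min(20,11)*7=77 best=144 → r--
[3,9] min(20,20)*6=120 best=144 → r--
[3,8] min(20,10)*5=50 best=144 → r--
[3,7] min(20,3)*4=12 best=144 → r--
[3,6] min(20,15)*3=45 best=144 → r--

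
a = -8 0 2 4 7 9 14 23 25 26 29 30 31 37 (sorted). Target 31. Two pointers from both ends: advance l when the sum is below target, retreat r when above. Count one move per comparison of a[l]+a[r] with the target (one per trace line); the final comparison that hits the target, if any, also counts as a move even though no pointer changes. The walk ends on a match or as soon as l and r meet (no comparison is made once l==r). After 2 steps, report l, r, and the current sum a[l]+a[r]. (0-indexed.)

l=1, r=12, sum=31

l=0 r=13: -8+37=29 <31, l++
l=1 r=13: 0+37=37 >31, r--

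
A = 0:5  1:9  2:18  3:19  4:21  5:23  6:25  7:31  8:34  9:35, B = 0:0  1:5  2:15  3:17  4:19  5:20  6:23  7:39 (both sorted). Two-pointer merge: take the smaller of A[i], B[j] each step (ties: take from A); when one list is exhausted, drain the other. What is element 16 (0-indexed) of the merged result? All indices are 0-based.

merged[16] = 35

i=0 j=0: A[i]=5>B[j]=0 take 0, j++
i=0 j=1: A[i]=5<=B[j]=5 take 5, i++
i=1 j=1: A[i]=9>B[j]=5 take 5, j++
i=1 j=2: A[i]=9<=B[j]=15 take 9, i++
i=2 j=2: A[i]=18>B[j]=15 take 15, j++
i=2 j=3: A[i]=18>B[j]=17 take 17, j++
i=2 j=4: A[i]=18<=B[j]=19 take 18, i++
i=3 j=4: A[i]=19<=B[j]=19 take 19, i++
i=4 j=4: A[i]=21>B[j]=19 take 19, j++
i=4 j=5: A[i]=21>B[j]=20 take 20, j++
i=4 j=6: A[i]=21<=B[j]=23 take 21, i++
i=5 j=6: A[i]=23<=B[j]=23 take 23, i++
i=6 j=6: A[i]=25>B[j]=23 take 23, j++
i=6 j=7: A[i]=25<=B[j]=39 take 25, i++
i=7 j=7: A[i]=31<=B[j]=39 take 31, i++
i=8 j=7: A[i]=34<=B[j]=39 take 34, i++
i=9 j=7: A[i]=35<=B[j]=39 take 35, i++
i=10 j=7: A done, take B[j]=39, j++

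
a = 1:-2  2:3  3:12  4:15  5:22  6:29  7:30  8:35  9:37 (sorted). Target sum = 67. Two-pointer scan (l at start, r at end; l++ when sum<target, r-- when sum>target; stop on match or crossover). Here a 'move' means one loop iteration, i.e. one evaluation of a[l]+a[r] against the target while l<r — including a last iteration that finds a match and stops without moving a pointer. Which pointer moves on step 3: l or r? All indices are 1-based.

[1,9] -2+37=35 <67 → l++
[2,9] 3+37=40 <67 → l++
[3,9] 12+37=49 <67 → l++

l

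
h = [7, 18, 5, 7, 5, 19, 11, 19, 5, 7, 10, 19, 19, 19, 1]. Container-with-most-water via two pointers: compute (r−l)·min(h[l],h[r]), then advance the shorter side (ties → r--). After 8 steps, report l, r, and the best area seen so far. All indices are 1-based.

l=6, r=12, best area=216

[1,15] min(7,1)*14=14 best=14 * → r--
[1,14] min(7,19)*13=91 best=91 * → l++
[2,14] min(18,19)*12=216 best=216 * → l++
[3,14] min(5,19)*11=55 best=216 → l++
[4,14] min(7,19)*10=70 best=216 → l++
[5,14] min(5,19)*9=45 best=216 → l++
[6,14] min(19,19)*8=152 best=216 → r--
[6,13] min(19,19)*7=133 best=216 → r--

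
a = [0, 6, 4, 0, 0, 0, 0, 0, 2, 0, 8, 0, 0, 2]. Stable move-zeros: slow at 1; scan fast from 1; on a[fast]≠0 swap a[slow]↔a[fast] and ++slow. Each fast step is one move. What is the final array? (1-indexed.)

[6, 4, 2, 8, 2, 0, 0, 0, 0, 0, 0, 0, 0, 0]

slow=1 fast=1: a[fast]=0, fast++
slow=1 fast=2: a[fast]=6≠0 swap→a[1]=6, slow++,fast++
slow=2 fast=3: a[fast]=4≠0 swap→a[2]=4, slow++,fast++
slow=3 fast=4: a[fast]=0, fast++
slow=3 fast=5: a[fast]=0, fast++
slow=3 fast=6: a[fast]=0, fast++
slow=3 fast=7: a[fast]=0, fast++
slow=3 fast=8: a[fast]=0, fast++
slow=3 fast=9: a[fast]=2≠0 swap→a[3]=2, slow++,fast++
slow=4 fast=10: a[fast]=0, fast++
slow=4 fast=11: a[fast]=8≠0 swap→a[4]=8, slow++,fast++
slow=5 fast=12: a[fast]=0, fast++
slow=5 fast=13: a[fast]=0, fast++
slow=5 fast=14: a[fast]=2≠0 swap→a[5]=2, slow++,fast++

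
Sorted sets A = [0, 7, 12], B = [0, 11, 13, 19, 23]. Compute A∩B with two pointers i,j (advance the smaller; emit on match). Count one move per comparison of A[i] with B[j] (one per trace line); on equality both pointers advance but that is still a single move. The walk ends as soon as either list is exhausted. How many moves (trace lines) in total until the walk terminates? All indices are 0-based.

[i=0,j=0] 0==0 emit → i++,j++
[i=1,j=1] 7<11 → i++
[i=2,j=1] 12>11 → j++
[i=2,j=2] 12<13 → i++

4 moves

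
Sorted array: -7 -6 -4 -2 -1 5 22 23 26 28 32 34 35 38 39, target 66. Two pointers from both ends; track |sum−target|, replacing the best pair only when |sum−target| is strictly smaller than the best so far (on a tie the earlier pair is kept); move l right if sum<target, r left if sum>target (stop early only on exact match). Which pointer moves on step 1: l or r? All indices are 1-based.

l

[1,15] -7+39=32 d=34 * → l++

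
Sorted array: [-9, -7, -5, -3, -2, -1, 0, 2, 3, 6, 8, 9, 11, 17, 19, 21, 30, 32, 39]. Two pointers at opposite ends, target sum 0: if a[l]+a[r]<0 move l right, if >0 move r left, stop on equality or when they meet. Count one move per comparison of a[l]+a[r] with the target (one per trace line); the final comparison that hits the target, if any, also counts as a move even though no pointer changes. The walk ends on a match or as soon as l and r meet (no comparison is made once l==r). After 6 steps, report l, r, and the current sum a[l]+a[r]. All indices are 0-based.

l=0, r=12, sum=2

l=0 r=18: -9+39=30 >0, r--
l=0 r=17: -9+32=23 >0, r--
l=0 r=16: -9+30=21 >0, r--
l=0 r=15: -9+21=12 >0, r--
l=0 r=14: -9+19=10 >0, r--
l=0 r=13: -9+17=8 >0, r--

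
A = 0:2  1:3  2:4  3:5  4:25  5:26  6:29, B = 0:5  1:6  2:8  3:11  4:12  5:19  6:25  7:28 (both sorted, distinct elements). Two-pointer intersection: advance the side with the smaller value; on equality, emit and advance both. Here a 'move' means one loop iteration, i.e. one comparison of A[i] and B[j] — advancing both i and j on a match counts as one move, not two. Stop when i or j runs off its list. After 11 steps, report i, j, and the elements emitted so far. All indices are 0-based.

i=6, j=7, emitted=[5, 25]

[i=0,j=0] 2<5 → i++
[i=1,j=0] 3<5 → i++
[i=2,j=0] 4<5 → i++
[i=3,j=0] 5==5 emit → i++,j++
[i=4,j=1] 25>6 → j++
[i=4,j=2] 25>8 → j++
[i=4,j=3] 25>11 → j++
[i=4,j=4] 25>12 → j++
[i=4,j=5] 25>19 → j++
[i=4,j=6] 25==25 emit → i++,j++
[i=5,j=7] 26<28 → i++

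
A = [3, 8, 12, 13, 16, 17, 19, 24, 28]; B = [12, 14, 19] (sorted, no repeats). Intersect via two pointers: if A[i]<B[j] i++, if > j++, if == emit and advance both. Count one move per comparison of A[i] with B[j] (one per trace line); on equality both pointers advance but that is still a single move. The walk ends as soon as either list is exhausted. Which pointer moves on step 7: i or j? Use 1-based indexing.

i

[i=1,j=1] 3<12 → i++
[i=2,j=1] 8<12 → i++
[i=3,j=1] 12==12 emit → i++,j++
[i=4,j=2] 13<14 → i++
[i=5,j=2] 16>14 → j++
[i=5,j=3] 16<19 → i++
[i=6,j=3] 17<19 → i++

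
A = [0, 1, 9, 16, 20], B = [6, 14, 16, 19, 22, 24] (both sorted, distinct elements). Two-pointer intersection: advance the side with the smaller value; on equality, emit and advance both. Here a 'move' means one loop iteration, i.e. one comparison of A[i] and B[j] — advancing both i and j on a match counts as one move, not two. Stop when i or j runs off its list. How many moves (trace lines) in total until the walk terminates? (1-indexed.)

8 moves

[i=1,j=1] 0<6 → i++
[i=2,j=1] 1<6 → i++
[i=3,j=1] 9>6 → j++
[i=3,j=2] 9<14 → i++
[i=4,j=2] 16>14 → j++
[i=4,j=3] 16==16 emit → i++,j++
[i=5,j=4] 20>19 → j++
[i=5,j=5] 20<22 → i++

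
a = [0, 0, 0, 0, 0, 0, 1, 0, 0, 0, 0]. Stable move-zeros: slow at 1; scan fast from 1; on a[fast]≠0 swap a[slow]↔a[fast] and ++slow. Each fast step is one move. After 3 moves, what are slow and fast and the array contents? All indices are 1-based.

slow=1 fast=1: a[fast]=0, fast++
slow=1 fast=2: a[fast]=0, fast++
slow=1 fast=3: a[fast]=0, fast++

slow=1, fast=4, a=[0, 0, 0, 0, 0, 0, 1, 0, 0, 0, 0]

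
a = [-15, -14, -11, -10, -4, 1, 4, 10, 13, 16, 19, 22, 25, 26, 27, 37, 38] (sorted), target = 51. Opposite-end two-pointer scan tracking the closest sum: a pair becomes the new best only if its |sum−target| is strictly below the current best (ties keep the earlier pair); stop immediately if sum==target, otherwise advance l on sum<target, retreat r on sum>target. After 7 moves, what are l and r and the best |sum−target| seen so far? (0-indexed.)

l=0 r=16: -15+38=23 d=28 *, l++
l=1 r=16: -14+38=24 d=27 *, l++
l=2 r=16: -11+38=27 d=24 *, l++
l=3 r=16: -10+38=28 d=23 *, l++
l=4 r=16: -4+38=34 d=17 *, l++
l=5 r=16: 1+38=39 d=12 *, l++
l=6 r=16: 4+38=42 d=9 *, l++

l=7, r=16, best |Δ|=9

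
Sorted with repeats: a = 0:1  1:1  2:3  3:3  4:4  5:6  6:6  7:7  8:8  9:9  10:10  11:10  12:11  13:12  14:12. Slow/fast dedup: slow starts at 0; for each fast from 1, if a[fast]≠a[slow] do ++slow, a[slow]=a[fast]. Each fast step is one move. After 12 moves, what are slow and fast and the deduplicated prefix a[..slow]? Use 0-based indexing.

slow=0 fast=1: a[fast]=1=a[slow] dup, fast++
slow=0 fast=2: a[fast]=3≠a[slow]=1 write a[1]=3, slow++,fast++
slow=1 fast=3: a[fast]=3=a[slow] dup, fast++
slow=1 fast=4: a[fast]=4≠a[slow]=3 write a[2]=4, slow++,fast++
slow=2 fast=5: a[fast]=6≠a[slow]=4 write a[3]=6, slow++,fast++
slow=3 fast=6: a[fast]=6=a[slow] dup, fast++
slow=3 fast=7: a[fast]=7≠a[slow]=6 write a[4]=7, slow++,fast++
slow=4 fast=8: a[fast]=8≠a[slow]=7 write a[5]=8, slow++,fast++
slow=5 fast=9: a[fast]=9≠a[slow]=8 write a[6]=9, slow++,fast++
slow=6 fast=10: a[fast]=10≠a[slow]=9 write a[7]=10, slow++,fast++
slow=7 fast=11: a[fast]=10=a[slow] dup, fast++
slow=7 fast=12: a[fast]=11≠a[slow]=10 write a[8]=11, slow++,fast++

slow=8, fast=13, prefix=[1, 3, 4, 6, 7, 8, 9, 10, 11]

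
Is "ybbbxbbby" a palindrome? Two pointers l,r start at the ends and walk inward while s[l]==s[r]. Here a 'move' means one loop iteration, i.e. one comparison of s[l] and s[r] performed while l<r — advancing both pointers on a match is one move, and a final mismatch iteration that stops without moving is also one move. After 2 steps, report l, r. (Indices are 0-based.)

l=2, r=6

[0,8] 'y'=='y' → l++,r--
[1,7] 'b'=='b' → l++,r--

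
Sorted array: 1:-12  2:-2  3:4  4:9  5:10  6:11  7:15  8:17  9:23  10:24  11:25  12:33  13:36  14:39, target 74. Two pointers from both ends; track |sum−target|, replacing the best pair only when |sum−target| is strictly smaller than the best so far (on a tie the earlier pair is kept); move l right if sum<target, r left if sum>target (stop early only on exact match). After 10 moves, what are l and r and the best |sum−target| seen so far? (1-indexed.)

l=11, r=14, best |Δ|=11

l=1 r=14: -12+39=27 d=47 *, l++
l=2 r=14: -2+39=37 d=37 *, l++
l=3 r=14: 4+39=43 d=31 *, l++
l=4 r=14: 9+39=48 d=26 *, l++
l=5 r=14: 10+39=49 d=25 *, l++
l=6 r=14: 11+39=50 d=24 *, l++
l=7 r=14: 15+39=54 d=20 *, l++
l=8 r=14: 17+39=56 d=18 *, l++
l=9 r=14: 23+39=62 d=12 *, l++
l=10 r=14: 24+39=63 d=11 *, l++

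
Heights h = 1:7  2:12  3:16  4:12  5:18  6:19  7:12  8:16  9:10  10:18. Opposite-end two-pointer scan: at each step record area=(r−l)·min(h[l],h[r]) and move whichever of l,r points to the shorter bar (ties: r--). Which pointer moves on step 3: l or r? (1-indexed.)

[1,10] min(7,18)*9=63 best=63 * → l++
[2,10] min(12,18)*8=96 best=96 * → l++
[3,10] min(16,18)*7=112 best=112 * → l++

l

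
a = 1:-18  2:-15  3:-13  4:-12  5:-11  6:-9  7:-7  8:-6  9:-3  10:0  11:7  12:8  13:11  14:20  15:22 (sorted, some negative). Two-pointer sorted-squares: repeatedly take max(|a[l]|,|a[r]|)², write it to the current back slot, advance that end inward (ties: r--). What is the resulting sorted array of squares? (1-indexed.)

[1,15] |-18|<=|22| out[15]=484 → r--
[1,14] |-18|<=|20| out[14]=400 → r--
[1,13] |-18|>|11| out[13]=324 → l++
[2,13] |-15|>|11| out[12]=225 → l++
[3,13] |-13|>|11| out[11]=169 → l++
[4,13] |-12|>|11| out[10]=144 → l++
[5,13] |-11|<=|11| out[9]=121 → r--
[5,12] |-11|>|8| out[8]=121 → l++
[6,12] |-9|>|8| out[7]=81 → l++
[7,12] |-7|<=|8| out[6]=64 → r--
[7,11] |-7|<=|7| out[5]=49 → r--
[7,10] |-7|>|0| out[4]=49 → l++
[8,10] |-6|>|0| out[3]=36 → l++
[9,10] |-3|>|0| out[2]=9 → l++
[10,10] |0|<=|0| out[1]=0 → r--

[0, 9, 36, 49, 49, 64, 81, 121, 121, 144, 169, 225, 324, 400, 484]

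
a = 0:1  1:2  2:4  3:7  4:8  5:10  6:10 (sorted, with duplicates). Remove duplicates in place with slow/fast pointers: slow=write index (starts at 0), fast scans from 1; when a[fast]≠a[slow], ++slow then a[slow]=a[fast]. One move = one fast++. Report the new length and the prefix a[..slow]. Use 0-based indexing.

(s=0,f=1) a[fast]=2≠a[slow]=1 write a[1]=2 → slow++,fast++
(s=1,f=2) a[fast]=4≠a[slow]=2 write a[2]=4 → slow++,fast++
(s=2,f=3) a[fast]=7≠a[slow]=4 write a[3]=7 → slow++,fast++
(s=3,f=4) a[fast]=8≠a[slow]=7 write a[4]=8 → slow++,fast++
(s=4,f=5) a[fast]=10≠a[slow]=8 write a[5]=10 → slow++,fast++
(s=5,f=6) a[fast]=10=a[slow] dup → fast++

length 6; prefix = [1, 2, 4, 7, 8, 10]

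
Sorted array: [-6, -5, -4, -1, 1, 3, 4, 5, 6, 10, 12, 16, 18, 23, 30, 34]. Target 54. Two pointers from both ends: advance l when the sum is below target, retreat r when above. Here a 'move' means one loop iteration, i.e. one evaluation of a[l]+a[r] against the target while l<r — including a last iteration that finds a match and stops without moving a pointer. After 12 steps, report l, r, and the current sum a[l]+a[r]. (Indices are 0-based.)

[0,15] -6+34=28 <54 → l++
[1,15] -5+34=29 <54 → l++
[2,15] -4+34=30 <54 → l++
[3,15] -1+34=33 <54 → l++
[4,15] 1+34=35 <54 → l++
[5,15] 3+34=37 <54 → l++
[6,15] 4+34=38 <54 → l++
[7,15] 5+34=39 <54 → l++
[8,15] 6+34=40 <54 → l++
[9,15] 10+34=44 <54 → l++
[10,15] 12+34=46 <54 → l++
[11,15] 16+34=50 <54 → l++

l=12, r=15, sum=52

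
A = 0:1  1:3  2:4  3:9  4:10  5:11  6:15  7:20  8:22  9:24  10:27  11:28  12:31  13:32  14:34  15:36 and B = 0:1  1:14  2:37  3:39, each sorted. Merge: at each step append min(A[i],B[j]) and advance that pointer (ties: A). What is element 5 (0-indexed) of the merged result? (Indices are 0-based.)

merged[5] = 10

i=0 j=0: A[i]=1<=B[j]=1 take 1, i++
i=1 j=0: A[i]=3>B[j]=1 take 1, j++
i=1 j=1: A[i]=3<=B[j]=14 take 3, i++
i=2 j=1: A[i]=4<=B[j]=14 take 4, i++
i=3 j=1: A[i]=9<=B[j]=14 take 9, i++
i=4 j=1: A[i]=10<=B[j]=14 take 10, i++
i=5 j=1: A[i]=11<=B[j]=14 take 11, i++
i=6 j=1: A[i]=15>B[j]=14 take 14, j++
i=6 j=2: A[i]=15<=B[j]=37 take 15, i++
i=7 j=2: A[i]=20<=B[j]=37 take 20, i++
i=8 j=2: A[i]=22<=B[j]=37 take 22, i++
i=9 j=2: A[i]=24<=B[j]=37 take 24, i++
i=10 j=2: A[i]=27<=B[j]=37 take 27, i++
i=11 j=2: A[i]=28<=B[j]=37 take 28, i++
i=12 j=2: A[i]=31<=B[j]=37 take 31, i++
i=13 j=2: A[i]=32<=B[j]=37 take 32, i++
i=14 j=2: A[i]=34<=B[j]=37 take 34, i++
i=15 j=2: A[i]=36<=B[j]=37 take 36, i++
i=16 j=2: A done, take B[j]=37, j++
i=16 j=3: A done, take B[j]=39, j++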